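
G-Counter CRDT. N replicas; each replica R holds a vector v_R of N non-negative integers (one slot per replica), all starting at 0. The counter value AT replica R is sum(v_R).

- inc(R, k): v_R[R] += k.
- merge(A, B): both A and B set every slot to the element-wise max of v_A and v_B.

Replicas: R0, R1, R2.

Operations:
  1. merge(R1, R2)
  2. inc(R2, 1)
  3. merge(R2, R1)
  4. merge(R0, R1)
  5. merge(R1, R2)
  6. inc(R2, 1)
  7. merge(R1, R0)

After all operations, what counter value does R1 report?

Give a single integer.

Op 1: merge R1<->R2 -> R1=(0,0,0) R2=(0,0,0)
Op 2: inc R2 by 1 -> R2=(0,0,1) value=1
Op 3: merge R2<->R1 -> R2=(0,0,1) R1=(0,0,1)
Op 4: merge R0<->R1 -> R0=(0,0,1) R1=(0,0,1)
Op 5: merge R1<->R2 -> R1=(0,0,1) R2=(0,0,1)
Op 6: inc R2 by 1 -> R2=(0,0,2) value=2
Op 7: merge R1<->R0 -> R1=(0,0,1) R0=(0,0,1)

Answer: 1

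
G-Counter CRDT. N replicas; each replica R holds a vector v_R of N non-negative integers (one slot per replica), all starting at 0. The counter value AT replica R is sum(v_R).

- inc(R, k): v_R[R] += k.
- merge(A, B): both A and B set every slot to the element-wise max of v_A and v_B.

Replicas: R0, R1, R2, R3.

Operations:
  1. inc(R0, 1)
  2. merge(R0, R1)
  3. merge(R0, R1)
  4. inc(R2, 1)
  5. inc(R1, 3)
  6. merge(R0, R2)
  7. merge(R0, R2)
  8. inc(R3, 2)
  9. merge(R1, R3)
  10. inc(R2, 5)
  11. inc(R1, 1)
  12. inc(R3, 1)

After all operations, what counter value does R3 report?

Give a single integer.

Answer: 7

Derivation:
Op 1: inc R0 by 1 -> R0=(1,0,0,0) value=1
Op 2: merge R0<->R1 -> R0=(1,0,0,0) R1=(1,0,0,0)
Op 3: merge R0<->R1 -> R0=(1,0,0,0) R1=(1,0,0,0)
Op 4: inc R2 by 1 -> R2=(0,0,1,0) value=1
Op 5: inc R1 by 3 -> R1=(1,3,0,0) value=4
Op 6: merge R0<->R2 -> R0=(1,0,1,0) R2=(1,0,1,0)
Op 7: merge R0<->R2 -> R0=(1,0,1,0) R2=(1,0,1,0)
Op 8: inc R3 by 2 -> R3=(0,0,0,2) value=2
Op 9: merge R1<->R3 -> R1=(1,3,0,2) R3=(1,3,0,2)
Op 10: inc R2 by 5 -> R2=(1,0,6,0) value=7
Op 11: inc R1 by 1 -> R1=(1,4,0,2) value=7
Op 12: inc R3 by 1 -> R3=(1,3,0,3) value=7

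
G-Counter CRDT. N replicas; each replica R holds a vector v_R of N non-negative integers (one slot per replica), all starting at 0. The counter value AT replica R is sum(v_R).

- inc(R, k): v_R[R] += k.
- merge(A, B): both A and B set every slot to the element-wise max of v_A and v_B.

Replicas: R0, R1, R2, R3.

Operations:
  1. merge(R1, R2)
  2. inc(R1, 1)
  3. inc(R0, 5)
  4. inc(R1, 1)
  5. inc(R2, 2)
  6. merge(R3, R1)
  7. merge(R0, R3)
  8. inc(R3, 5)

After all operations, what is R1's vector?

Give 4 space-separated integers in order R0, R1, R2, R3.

Answer: 0 2 0 0

Derivation:
Op 1: merge R1<->R2 -> R1=(0,0,0,0) R2=(0,0,0,0)
Op 2: inc R1 by 1 -> R1=(0,1,0,0) value=1
Op 3: inc R0 by 5 -> R0=(5,0,0,0) value=5
Op 4: inc R1 by 1 -> R1=(0,2,0,0) value=2
Op 5: inc R2 by 2 -> R2=(0,0,2,0) value=2
Op 6: merge R3<->R1 -> R3=(0,2,0,0) R1=(0,2,0,0)
Op 7: merge R0<->R3 -> R0=(5,2,0,0) R3=(5,2,0,0)
Op 8: inc R3 by 5 -> R3=(5,2,0,5) value=12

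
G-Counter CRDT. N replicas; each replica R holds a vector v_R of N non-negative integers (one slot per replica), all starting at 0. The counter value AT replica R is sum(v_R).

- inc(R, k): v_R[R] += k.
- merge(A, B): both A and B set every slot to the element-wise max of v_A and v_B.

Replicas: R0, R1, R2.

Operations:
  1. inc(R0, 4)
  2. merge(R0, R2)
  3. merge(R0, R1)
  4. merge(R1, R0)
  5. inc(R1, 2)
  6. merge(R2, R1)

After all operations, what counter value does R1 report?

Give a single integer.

Answer: 6

Derivation:
Op 1: inc R0 by 4 -> R0=(4,0,0) value=4
Op 2: merge R0<->R2 -> R0=(4,0,0) R2=(4,0,0)
Op 3: merge R0<->R1 -> R0=(4,0,0) R1=(4,0,0)
Op 4: merge R1<->R0 -> R1=(4,0,0) R0=(4,0,0)
Op 5: inc R1 by 2 -> R1=(4,2,0) value=6
Op 6: merge R2<->R1 -> R2=(4,2,0) R1=(4,2,0)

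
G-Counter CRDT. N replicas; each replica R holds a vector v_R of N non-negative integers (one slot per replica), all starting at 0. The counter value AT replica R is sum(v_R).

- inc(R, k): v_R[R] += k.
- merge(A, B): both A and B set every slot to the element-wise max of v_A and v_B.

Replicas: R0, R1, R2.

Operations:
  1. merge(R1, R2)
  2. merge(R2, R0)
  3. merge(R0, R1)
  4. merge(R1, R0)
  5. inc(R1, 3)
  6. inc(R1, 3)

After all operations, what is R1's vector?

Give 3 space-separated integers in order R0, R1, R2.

Answer: 0 6 0

Derivation:
Op 1: merge R1<->R2 -> R1=(0,0,0) R2=(0,0,0)
Op 2: merge R2<->R0 -> R2=(0,0,0) R0=(0,0,0)
Op 3: merge R0<->R1 -> R0=(0,0,0) R1=(0,0,0)
Op 4: merge R1<->R0 -> R1=(0,0,0) R0=(0,0,0)
Op 5: inc R1 by 3 -> R1=(0,3,0) value=3
Op 6: inc R1 by 3 -> R1=(0,6,0) value=6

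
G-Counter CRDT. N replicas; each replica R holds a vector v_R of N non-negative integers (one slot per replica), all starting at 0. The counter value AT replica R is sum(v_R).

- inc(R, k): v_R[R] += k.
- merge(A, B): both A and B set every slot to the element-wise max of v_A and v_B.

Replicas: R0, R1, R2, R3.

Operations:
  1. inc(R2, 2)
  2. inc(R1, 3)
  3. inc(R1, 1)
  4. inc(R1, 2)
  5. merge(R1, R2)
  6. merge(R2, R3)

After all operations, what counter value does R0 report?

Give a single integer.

Answer: 0

Derivation:
Op 1: inc R2 by 2 -> R2=(0,0,2,0) value=2
Op 2: inc R1 by 3 -> R1=(0,3,0,0) value=3
Op 3: inc R1 by 1 -> R1=(0,4,0,0) value=4
Op 4: inc R1 by 2 -> R1=(0,6,0,0) value=6
Op 5: merge R1<->R2 -> R1=(0,6,2,0) R2=(0,6,2,0)
Op 6: merge R2<->R3 -> R2=(0,6,2,0) R3=(0,6,2,0)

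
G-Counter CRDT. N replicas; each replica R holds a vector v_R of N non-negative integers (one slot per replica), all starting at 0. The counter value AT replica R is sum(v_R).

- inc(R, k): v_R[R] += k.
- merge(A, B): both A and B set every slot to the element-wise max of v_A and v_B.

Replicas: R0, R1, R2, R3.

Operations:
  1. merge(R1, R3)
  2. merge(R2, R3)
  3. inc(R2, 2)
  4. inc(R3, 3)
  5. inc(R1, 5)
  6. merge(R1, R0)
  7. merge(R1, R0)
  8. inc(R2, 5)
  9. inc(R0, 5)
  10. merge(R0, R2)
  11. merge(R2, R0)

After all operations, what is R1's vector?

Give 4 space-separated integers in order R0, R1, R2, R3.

Answer: 0 5 0 0

Derivation:
Op 1: merge R1<->R3 -> R1=(0,0,0,0) R3=(0,0,0,0)
Op 2: merge R2<->R3 -> R2=(0,0,0,0) R3=(0,0,0,0)
Op 3: inc R2 by 2 -> R2=(0,0,2,0) value=2
Op 4: inc R3 by 3 -> R3=(0,0,0,3) value=3
Op 5: inc R1 by 5 -> R1=(0,5,0,0) value=5
Op 6: merge R1<->R0 -> R1=(0,5,0,0) R0=(0,5,0,0)
Op 7: merge R1<->R0 -> R1=(0,5,0,0) R0=(0,5,0,0)
Op 8: inc R2 by 5 -> R2=(0,0,7,0) value=7
Op 9: inc R0 by 5 -> R0=(5,5,0,0) value=10
Op 10: merge R0<->R2 -> R0=(5,5,7,0) R2=(5,5,7,0)
Op 11: merge R2<->R0 -> R2=(5,5,7,0) R0=(5,5,7,0)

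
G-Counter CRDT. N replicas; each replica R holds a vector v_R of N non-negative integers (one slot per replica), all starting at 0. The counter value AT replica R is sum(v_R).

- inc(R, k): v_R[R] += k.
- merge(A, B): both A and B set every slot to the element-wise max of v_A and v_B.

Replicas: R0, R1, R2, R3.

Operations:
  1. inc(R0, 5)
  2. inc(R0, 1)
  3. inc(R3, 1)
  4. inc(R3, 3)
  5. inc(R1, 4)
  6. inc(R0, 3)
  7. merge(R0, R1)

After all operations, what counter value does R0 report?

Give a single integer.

Answer: 13

Derivation:
Op 1: inc R0 by 5 -> R0=(5,0,0,0) value=5
Op 2: inc R0 by 1 -> R0=(6,0,0,0) value=6
Op 3: inc R3 by 1 -> R3=(0,0,0,1) value=1
Op 4: inc R3 by 3 -> R3=(0,0,0,4) value=4
Op 5: inc R1 by 4 -> R1=(0,4,0,0) value=4
Op 6: inc R0 by 3 -> R0=(9,0,0,0) value=9
Op 7: merge R0<->R1 -> R0=(9,4,0,0) R1=(9,4,0,0)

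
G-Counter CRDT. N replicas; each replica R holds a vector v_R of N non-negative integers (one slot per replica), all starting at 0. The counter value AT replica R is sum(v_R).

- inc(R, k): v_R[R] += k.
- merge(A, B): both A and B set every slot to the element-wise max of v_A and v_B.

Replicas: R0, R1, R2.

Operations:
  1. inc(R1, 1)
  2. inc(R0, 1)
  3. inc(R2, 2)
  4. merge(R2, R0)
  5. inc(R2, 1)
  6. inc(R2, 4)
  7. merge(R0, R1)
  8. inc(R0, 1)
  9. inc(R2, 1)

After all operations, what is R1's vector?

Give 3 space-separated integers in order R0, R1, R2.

Op 1: inc R1 by 1 -> R1=(0,1,0) value=1
Op 2: inc R0 by 1 -> R0=(1,0,0) value=1
Op 3: inc R2 by 2 -> R2=(0,0,2) value=2
Op 4: merge R2<->R0 -> R2=(1,0,2) R0=(1,0,2)
Op 5: inc R2 by 1 -> R2=(1,0,3) value=4
Op 6: inc R2 by 4 -> R2=(1,0,7) value=8
Op 7: merge R0<->R1 -> R0=(1,1,2) R1=(1,1,2)
Op 8: inc R0 by 1 -> R0=(2,1,2) value=5
Op 9: inc R2 by 1 -> R2=(1,0,8) value=9

Answer: 1 1 2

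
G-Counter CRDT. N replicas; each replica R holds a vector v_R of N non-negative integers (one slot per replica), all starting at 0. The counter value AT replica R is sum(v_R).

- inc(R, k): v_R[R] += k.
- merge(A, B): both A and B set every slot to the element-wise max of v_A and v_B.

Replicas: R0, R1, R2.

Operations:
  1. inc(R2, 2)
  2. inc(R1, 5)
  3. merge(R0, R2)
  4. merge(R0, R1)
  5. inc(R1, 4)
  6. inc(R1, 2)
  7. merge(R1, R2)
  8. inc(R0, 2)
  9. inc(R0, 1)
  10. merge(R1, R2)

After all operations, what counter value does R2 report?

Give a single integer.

Answer: 13

Derivation:
Op 1: inc R2 by 2 -> R2=(0,0,2) value=2
Op 2: inc R1 by 5 -> R1=(0,5,0) value=5
Op 3: merge R0<->R2 -> R0=(0,0,2) R2=(0,0,2)
Op 4: merge R0<->R1 -> R0=(0,5,2) R1=(0,5,2)
Op 5: inc R1 by 4 -> R1=(0,9,2) value=11
Op 6: inc R1 by 2 -> R1=(0,11,2) value=13
Op 7: merge R1<->R2 -> R1=(0,11,2) R2=(0,11,2)
Op 8: inc R0 by 2 -> R0=(2,5,2) value=9
Op 9: inc R0 by 1 -> R0=(3,5,2) value=10
Op 10: merge R1<->R2 -> R1=(0,11,2) R2=(0,11,2)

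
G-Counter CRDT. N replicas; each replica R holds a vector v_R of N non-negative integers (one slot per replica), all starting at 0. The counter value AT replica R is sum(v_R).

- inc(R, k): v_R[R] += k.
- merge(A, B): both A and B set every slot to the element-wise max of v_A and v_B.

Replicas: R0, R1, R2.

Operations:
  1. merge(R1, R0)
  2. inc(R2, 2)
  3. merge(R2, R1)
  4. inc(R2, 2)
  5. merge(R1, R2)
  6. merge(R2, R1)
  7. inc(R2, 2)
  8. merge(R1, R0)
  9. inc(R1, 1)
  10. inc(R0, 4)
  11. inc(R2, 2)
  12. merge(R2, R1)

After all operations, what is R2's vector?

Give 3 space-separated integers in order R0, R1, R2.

Answer: 0 1 8

Derivation:
Op 1: merge R1<->R0 -> R1=(0,0,0) R0=(0,0,0)
Op 2: inc R2 by 2 -> R2=(0,0,2) value=2
Op 3: merge R2<->R1 -> R2=(0,0,2) R1=(0,0,2)
Op 4: inc R2 by 2 -> R2=(0,0,4) value=4
Op 5: merge R1<->R2 -> R1=(0,0,4) R2=(0,0,4)
Op 6: merge R2<->R1 -> R2=(0,0,4) R1=(0,0,4)
Op 7: inc R2 by 2 -> R2=(0,0,6) value=6
Op 8: merge R1<->R0 -> R1=(0,0,4) R0=(0,0,4)
Op 9: inc R1 by 1 -> R1=(0,1,4) value=5
Op 10: inc R0 by 4 -> R0=(4,0,4) value=8
Op 11: inc R2 by 2 -> R2=(0,0,8) value=8
Op 12: merge R2<->R1 -> R2=(0,1,8) R1=(0,1,8)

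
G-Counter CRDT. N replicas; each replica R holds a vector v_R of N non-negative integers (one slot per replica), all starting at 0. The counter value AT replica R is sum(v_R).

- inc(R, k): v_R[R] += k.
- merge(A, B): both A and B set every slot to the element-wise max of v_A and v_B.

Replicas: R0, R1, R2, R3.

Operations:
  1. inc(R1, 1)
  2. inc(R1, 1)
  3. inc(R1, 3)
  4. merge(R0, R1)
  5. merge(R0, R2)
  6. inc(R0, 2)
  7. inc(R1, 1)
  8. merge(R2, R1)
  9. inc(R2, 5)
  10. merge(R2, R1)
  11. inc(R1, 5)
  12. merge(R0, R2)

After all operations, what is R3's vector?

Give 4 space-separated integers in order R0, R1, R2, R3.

Answer: 0 0 0 0

Derivation:
Op 1: inc R1 by 1 -> R1=(0,1,0,0) value=1
Op 2: inc R1 by 1 -> R1=(0,2,0,0) value=2
Op 3: inc R1 by 3 -> R1=(0,5,0,0) value=5
Op 4: merge R0<->R1 -> R0=(0,5,0,0) R1=(0,5,0,0)
Op 5: merge R0<->R2 -> R0=(0,5,0,0) R2=(0,5,0,0)
Op 6: inc R0 by 2 -> R0=(2,5,0,0) value=7
Op 7: inc R1 by 1 -> R1=(0,6,0,0) value=6
Op 8: merge R2<->R1 -> R2=(0,6,0,0) R1=(0,6,0,0)
Op 9: inc R2 by 5 -> R2=(0,6,5,0) value=11
Op 10: merge R2<->R1 -> R2=(0,6,5,0) R1=(0,6,5,0)
Op 11: inc R1 by 5 -> R1=(0,11,5,0) value=16
Op 12: merge R0<->R2 -> R0=(2,6,5,0) R2=(2,6,5,0)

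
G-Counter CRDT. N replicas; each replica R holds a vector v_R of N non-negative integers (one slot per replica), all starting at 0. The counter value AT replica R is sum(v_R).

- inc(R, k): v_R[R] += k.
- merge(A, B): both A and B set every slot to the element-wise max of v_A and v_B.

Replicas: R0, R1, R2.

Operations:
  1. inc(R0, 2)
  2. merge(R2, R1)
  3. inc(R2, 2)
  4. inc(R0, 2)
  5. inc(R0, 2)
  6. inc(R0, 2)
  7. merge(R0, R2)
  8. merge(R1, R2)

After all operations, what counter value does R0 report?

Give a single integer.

Answer: 10

Derivation:
Op 1: inc R0 by 2 -> R0=(2,0,0) value=2
Op 2: merge R2<->R1 -> R2=(0,0,0) R1=(0,0,0)
Op 3: inc R2 by 2 -> R2=(0,0,2) value=2
Op 4: inc R0 by 2 -> R0=(4,0,0) value=4
Op 5: inc R0 by 2 -> R0=(6,0,0) value=6
Op 6: inc R0 by 2 -> R0=(8,0,0) value=8
Op 7: merge R0<->R2 -> R0=(8,0,2) R2=(8,0,2)
Op 8: merge R1<->R2 -> R1=(8,0,2) R2=(8,0,2)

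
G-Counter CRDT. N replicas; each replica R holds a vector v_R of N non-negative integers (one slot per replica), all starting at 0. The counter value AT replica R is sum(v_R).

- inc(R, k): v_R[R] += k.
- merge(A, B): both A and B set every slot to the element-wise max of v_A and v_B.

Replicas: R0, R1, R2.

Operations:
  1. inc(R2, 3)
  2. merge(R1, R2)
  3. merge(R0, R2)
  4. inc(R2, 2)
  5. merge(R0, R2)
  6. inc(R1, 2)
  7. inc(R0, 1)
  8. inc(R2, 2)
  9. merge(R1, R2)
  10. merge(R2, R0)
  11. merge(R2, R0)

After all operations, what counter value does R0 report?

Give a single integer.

Op 1: inc R2 by 3 -> R2=(0,0,3) value=3
Op 2: merge R1<->R2 -> R1=(0,0,3) R2=(0,0,3)
Op 3: merge R0<->R2 -> R0=(0,0,3) R2=(0,0,3)
Op 4: inc R2 by 2 -> R2=(0,0,5) value=5
Op 5: merge R0<->R2 -> R0=(0,0,5) R2=(0,0,5)
Op 6: inc R1 by 2 -> R1=(0,2,3) value=5
Op 7: inc R0 by 1 -> R0=(1,0,5) value=6
Op 8: inc R2 by 2 -> R2=(0,0,7) value=7
Op 9: merge R1<->R2 -> R1=(0,2,7) R2=(0,2,7)
Op 10: merge R2<->R0 -> R2=(1,2,7) R0=(1,2,7)
Op 11: merge R2<->R0 -> R2=(1,2,7) R0=(1,2,7)

Answer: 10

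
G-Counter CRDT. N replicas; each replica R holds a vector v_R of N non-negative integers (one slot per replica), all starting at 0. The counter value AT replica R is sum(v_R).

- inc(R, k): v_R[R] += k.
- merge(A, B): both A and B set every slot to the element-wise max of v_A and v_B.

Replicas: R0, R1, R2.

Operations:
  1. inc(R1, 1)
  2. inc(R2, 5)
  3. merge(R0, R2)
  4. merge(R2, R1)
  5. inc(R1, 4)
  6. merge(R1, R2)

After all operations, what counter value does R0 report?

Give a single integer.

Op 1: inc R1 by 1 -> R1=(0,1,0) value=1
Op 2: inc R2 by 5 -> R2=(0,0,5) value=5
Op 3: merge R0<->R2 -> R0=(0,0,5) R2=(0,0,5)
Op 4: merge R2<->R1 -> R2=(0,1,5) R1=(0,1,5)
Op 5: inc R1 by 4 -> R1=(0,5,5) value=10
Op 6: merge R1<->R2 -> R1=(0,5,5) R2=(0,5,5)

Answer: 5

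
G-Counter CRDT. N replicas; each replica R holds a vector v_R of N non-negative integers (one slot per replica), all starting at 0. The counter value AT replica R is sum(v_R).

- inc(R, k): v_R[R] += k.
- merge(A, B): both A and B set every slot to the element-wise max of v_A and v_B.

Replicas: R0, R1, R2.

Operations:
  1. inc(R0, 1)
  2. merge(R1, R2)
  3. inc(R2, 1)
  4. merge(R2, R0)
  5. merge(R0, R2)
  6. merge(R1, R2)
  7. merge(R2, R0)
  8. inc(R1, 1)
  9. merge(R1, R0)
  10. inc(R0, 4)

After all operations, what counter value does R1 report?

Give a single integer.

Answer: 3

Derivation:
Op 1: inc R0 by 1 -> R0=(1,0,0) value=1
Op 2: merge R1<->R2 -> R1=(0,0,0) R2=(0,0,0)
Op 3: inc R2 by 1 -> R2=(0,0,1) value=1
Op 4: merge R2<->R0 -> R2=(1,0,1) R0=(1,0,1)
Op 5: merge R0<->R2 -> R0=(1,0,1) R2=(1,0,1)
Op 6: merge R1<->R2 -> R1=(1,0,1) R2=(1,0,1)
Op 7: merge R2<->R0 -> R2=(1,0,1) R0=(1,0,1)
Op 8: inc R1 by 1 -> R1=(1,1,1) value=3
Op 9: merge R1<->R0 -> R1=(1,1,1) R0=(1,1,1)
Op 10: inc R0 by 4 -> R0=(5,1,1) value=7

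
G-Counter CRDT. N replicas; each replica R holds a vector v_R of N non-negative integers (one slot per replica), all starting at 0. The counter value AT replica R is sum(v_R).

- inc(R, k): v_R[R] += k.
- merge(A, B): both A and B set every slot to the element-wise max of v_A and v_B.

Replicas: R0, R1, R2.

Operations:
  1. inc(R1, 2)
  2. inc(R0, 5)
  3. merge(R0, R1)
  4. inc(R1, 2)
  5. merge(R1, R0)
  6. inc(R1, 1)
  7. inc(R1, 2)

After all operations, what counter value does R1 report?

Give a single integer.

Answer: 12

Derivation:
Op 1: inc R1 by 2 -> R1=(0,2,0) value=2
Op 2: inc R0 by 5 -> R0=(5,0,0) value=5
Op 3: merge R0<->R1 -> R0=(5,2,0) R1=(5,2,0)
Op 4: inc R1 by 2 -> R1=(5,4,0) value=9
Op 5: merge R1<->R0 -> R1=(5,4,0) R0=(5,4,0)
Op 6: inc R1 by 1 -> R1=(5,5,0) value=10
Op 7: inc R1 by 2 -> R1=(5,7,0) value=12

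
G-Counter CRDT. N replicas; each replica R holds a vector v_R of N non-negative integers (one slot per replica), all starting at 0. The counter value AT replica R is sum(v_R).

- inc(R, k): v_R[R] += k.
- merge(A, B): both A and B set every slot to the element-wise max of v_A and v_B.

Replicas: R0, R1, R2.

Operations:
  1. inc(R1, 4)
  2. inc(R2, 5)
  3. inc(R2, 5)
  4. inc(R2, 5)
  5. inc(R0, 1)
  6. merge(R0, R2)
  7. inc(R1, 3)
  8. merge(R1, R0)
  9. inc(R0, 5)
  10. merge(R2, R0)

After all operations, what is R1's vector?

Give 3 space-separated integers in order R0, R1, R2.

Op 1: inc R1 by 4 -> R1=(0,4,0) value=4
Op 2: inc R2 by 5 -> R2=(0,0,5) value=5
Op 3: inc R2 by 5 -> R2=(0,0,10) value=10
Op 4: inc R2 by 5 -> R2=(0,0,15) value=15
Op 5: inc R0 by 1 -> R0=(1,0,0) value=1
Op 6: merge R0<->R2 -> R0=(1,0,15) R2=(1,0,15)
Op 7: inc R1 by 3 -> R1=(0,7,0) value=7
Op 8: merge R1<->R0 -> R1=(1,7,15) R0=(1,7,15)
Op 9: inc R0 by 5 -> R0=(6,7,15) value=28
Op 10: merge R2<->R0 -> R2=(6,7,15) R0=(6,7,15)

Answer: 1 7 15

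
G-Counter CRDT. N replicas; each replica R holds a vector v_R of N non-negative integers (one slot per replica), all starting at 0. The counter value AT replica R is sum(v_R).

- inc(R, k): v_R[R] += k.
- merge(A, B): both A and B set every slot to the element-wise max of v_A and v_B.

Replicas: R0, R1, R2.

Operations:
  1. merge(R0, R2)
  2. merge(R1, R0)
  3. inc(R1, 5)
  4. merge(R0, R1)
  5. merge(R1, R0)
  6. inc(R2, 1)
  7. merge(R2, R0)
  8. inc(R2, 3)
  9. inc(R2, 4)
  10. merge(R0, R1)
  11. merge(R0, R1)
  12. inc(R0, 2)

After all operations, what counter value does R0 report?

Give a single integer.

Answer: 8

Derivation:
Op 1: merge R0<->R2 -> R0=(0,0,0) R2=(0,0,0)
Op 2: merge R1<->R0 -> R1=(0,0,0) R0=(0,0,0)
Op 3: inc R1 by 5 -> R1=(0,5,0) value=5
Op 4: merge R0<->R1 -> R0=(0,5,0) R1=(0,5,0)
Op 5: merge R1<->R0 -> R1=(0,5,0) R0=(0,5,0)
Op 6: inc R2 by 1 -> R2=(0,0,1) value=1
Op 7: merge R2<->R0 -> R2=(0,5,1) R0=(0,5,1)
Op 8: inc R2 by 3 -> R2=(0,5,4) value=9
Op 9: inc R2 by 4 -> R2=(0,5,8) value=13
Op 10: merge R0<->R1 -> R0=(0,5,1) R1=(0,5,1)
Op 11: merge R0<->R1 -> R0=(0,5,1) R1=(0,5,1)
Op 12: inc R0 by 2 -> R0=(2,5,1) value=8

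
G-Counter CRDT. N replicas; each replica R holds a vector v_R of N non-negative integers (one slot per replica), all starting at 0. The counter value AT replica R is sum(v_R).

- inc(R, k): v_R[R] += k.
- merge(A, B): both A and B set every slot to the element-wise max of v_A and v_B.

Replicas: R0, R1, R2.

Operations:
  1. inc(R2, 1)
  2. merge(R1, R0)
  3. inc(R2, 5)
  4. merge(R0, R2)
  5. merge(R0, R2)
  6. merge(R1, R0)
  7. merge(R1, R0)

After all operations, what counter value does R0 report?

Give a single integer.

Answer: 6

Derivation:
Op 1: inc R2 by 1 -> R2=(0,0,1) value=1
Op 2: merge R1<->R0 -> R1=(0,0,0) R0=(0,0,0)
Op 3: inc R2 by 5 -> R2=(0,0,6) value=6
Op 4: merge R0<->R2 -> R0=(0,0,6) R2=(0,0,6)
Op 5: merge R0<->R2 -> R0=(0,0,6) R2=(0,0,6)
Op 6: merge R1<->R0 -> R1=(0,0,6) R0=(0,0,6)
Op 7: merge R1<->R0 -> R1=(0,0,6) R0=(0,0,6)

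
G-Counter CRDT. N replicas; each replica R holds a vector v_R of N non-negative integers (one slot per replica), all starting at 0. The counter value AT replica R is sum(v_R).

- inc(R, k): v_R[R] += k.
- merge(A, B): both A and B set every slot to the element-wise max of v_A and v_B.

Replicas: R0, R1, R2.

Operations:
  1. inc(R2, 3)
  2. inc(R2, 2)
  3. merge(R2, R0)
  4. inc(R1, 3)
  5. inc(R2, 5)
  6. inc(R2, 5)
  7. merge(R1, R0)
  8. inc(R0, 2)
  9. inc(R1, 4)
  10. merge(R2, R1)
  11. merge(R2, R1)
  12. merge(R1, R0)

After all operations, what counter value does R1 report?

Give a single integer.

Op 1: inc R2 by 3 -> R2=(0,0,3) value=3
Op 2: inc R2 by 2 -> R2=(0,0,5) value=5
Op 3: merge R2<->R0 -> R2=(0,0,5) R0=(0,0,5)
Op 4: inc R1 by 3 -> R1=(0,3,0) value=3
Op 5: inc R2 by 5 -> R2=(0,0,10) value=10
Op 6: inc R2 by 5 -> R2=(0,0,15) value=15
Op 7: merge R1<->R0 -> R1=(0,3,5) R0=(0,3,5)
Op 8: inc R0 by 2 -> R0=(2,3,5) value=10
Op 9: inc R1 by 4 -> R1=(0,7,5) value=12
Op 10: merge R2<->R1 -> R2=(0,7,15) R1=(0,7,15)
Op 11: merge R2<->R1 -> R2=(0,7,15) R1=(0,7,15)
Op 12: merge R1<->R0 -> R1=(2,7,15) R0=(2,7,15)

Answer: 24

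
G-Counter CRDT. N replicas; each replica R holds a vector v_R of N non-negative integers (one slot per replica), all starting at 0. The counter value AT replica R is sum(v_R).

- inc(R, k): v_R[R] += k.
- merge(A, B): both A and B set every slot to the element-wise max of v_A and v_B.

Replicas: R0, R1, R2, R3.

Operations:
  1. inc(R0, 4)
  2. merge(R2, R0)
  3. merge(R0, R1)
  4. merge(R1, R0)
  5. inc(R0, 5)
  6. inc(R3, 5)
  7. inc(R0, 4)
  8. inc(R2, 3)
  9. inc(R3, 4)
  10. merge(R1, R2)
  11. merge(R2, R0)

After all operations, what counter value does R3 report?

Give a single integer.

Op 1: inc R0 by 4 -> R0=(4,0,0,0) value=4
Op 2: merge R2<->R0 -> R2=(4,0,0,0) R0=(4,0,0,0)
Op 3: merge R0<->R1 -> R0=(4,0,0,0) R1=(4,0,0,0)
Op 4: merge R1<->R0 -> R1=(4,0,0,0) R0=(4,0,0,0)
Op 5: inc R0 by 5 -> R0=(9,0,0,0) value=9
Op 6: inc R3 by 5 -> R3=(0,0,0,5) value=5
Op 7: inc R0 by 4 -> R0=(13,0,0,0) value=13
Op 8: inc R2 by 3 -> R2=(4,0,3,0) value=7
Op 9: inc R3 by 4 -> R3=(0,0,0,9) value=9
Op 10: merge R1<->R2 -> R1=(4,0,3,0) R2=(4,0,3,0)
Op 11: merge R2<->R0 -> R2=(13,0,3,0) R0=(13,0,3,0)

Answer: 9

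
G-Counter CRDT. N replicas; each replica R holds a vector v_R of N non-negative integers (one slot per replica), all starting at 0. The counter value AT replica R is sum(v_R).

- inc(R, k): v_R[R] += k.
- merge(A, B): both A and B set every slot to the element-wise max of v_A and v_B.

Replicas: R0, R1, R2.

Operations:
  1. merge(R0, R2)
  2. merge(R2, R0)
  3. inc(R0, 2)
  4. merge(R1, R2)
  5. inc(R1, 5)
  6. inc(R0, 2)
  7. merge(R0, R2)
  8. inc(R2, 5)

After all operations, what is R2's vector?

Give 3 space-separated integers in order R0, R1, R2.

Answer: 4 0 5

Derivation:
Op 1: merge R0<->R2 -> R0=(0,0,0) R2=(0,0,0)
Op 2: merge R2<->R0 -> R2=(0,0,0) R0=(0,0,0)
Op 3: inc R0 by 2 -> R0=(2,0,0) value=2
Op 4: merge R1<->R2 -> R1=(0,0,0) R2=(0,0,0)
Op 5: inc R1 by 5 -> R1=(0,5,0) value=5
Op 6: inc R0 by 2 -> R0=(4,0,0) value=4
Op 7: merge R0<->R2 -> R0=(4,0,0) R2=(4,0,0)
Op 8: inc R2 by 5 -> R2=(4,0,5) value=9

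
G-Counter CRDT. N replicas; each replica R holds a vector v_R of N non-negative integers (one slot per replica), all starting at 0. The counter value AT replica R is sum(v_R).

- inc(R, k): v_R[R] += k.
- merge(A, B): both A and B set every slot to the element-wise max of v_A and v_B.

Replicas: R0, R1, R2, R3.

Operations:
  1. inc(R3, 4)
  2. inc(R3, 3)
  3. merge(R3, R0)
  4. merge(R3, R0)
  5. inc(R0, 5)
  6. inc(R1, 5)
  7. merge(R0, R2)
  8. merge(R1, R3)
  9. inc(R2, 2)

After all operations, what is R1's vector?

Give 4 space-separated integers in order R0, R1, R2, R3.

Op 1: inc R3 by 4 -> R3=(0,0,0,4) value=4
Op 2: inc R3 by 3 -> R3=(0,0,0,7) value=7
Op 3: merge R3<->R0 -> R3=(0,0,0,7) R0=(0,0,0,7)
Op 4: merge R3<->R0 -> R3=(0,0,0,7) R0=(0,0,0,7)
Op 5: inc R0 by 5 -> R0=(5,0,0,7) value=12
Op 6: inc R1 by 5 -> R1=(0,5,0,0) value=5
Op 7: merge R0<->R2 -> R0=(5,0,0,7) R2=(5,0,0,7)
Op 8: merge R1<->R3 -> R1=(0,5,0,7) R3=(0,5,0,7)
Op 9: inc R2 by 2 -> R2=(5,0,2,7) value=14

Answer: 0 5 0 7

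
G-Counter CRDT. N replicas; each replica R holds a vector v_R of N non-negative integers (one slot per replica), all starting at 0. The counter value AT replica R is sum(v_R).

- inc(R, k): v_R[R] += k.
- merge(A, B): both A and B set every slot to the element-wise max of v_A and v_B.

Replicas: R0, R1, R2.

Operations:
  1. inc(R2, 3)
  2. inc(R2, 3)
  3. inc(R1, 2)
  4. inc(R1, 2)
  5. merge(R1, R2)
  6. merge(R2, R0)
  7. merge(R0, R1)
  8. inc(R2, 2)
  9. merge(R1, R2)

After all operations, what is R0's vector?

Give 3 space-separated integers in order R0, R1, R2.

Op 1: inc R2 by 3 -> R2=(0,0,3) value=3
Op 2: inc R2 by 3 -> R2=(0,0,6) value=6
Op 3: inc R1 by 2 -> R1=(0,2,0) value=2
Op 4: inc R1 by 2 -> R1=(0,4,0) value=4
Op 5: merge R1<->R2 -> R1=(0,4,6) R2=(0,4,6)
Op 6: merge R2<->R0 -> R2=(0,4,6) R0=(0,4,6)
Op 7: merge R0<->R1 -> R0=(0,4,6) R1=(0,4,6)
Op 8: inc R2 by 2 -> R2=(0,4,8) value=12
Op 9: merge R1<->R2 -> R1=(0,4,8) R2=(0,4,8)

Answer: 0 4 6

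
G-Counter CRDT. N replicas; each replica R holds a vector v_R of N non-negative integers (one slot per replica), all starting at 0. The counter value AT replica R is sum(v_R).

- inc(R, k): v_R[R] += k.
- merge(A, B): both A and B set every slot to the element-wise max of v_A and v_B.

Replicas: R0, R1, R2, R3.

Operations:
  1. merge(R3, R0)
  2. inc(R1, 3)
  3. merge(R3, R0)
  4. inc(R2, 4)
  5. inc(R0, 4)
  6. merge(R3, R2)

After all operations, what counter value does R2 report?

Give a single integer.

Answer: 4

Derivation:
Op 1: merge R3<->R0 -> R3=(0,0,0,0) R0=(0,0,0,0)
Op 2: inc R1 by 3 -> R1=(0,3,0,0) value=3
Op 3: merge R3<->R0 -> R3=(0,0,0,0) R0=(0,0,0,0)
Op 4: inc R2 by 4 -> R2=(0,0,4,0) value=4
Op 5: inc R0 by 4 -> R0=(4,0,0,0) value=4
Op 6: merge R3<->R2 -> R3=(0,0,4,0) R2=(0,0,4,0)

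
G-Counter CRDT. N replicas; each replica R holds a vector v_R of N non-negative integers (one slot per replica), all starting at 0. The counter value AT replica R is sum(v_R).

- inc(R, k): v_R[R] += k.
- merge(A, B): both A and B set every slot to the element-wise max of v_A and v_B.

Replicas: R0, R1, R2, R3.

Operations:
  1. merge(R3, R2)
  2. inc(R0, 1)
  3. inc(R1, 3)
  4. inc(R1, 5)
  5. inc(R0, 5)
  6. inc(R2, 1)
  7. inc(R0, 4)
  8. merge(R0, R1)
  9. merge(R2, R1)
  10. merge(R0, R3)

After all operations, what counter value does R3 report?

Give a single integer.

Answer: 18

Derivation:
Op 1: merge R3<->R2 -> R3=(0,0,0,0) R2=(0,0,0,0)
Op 2: inc R0 by 1 -> R0=(1,0,0,0) value=1
Op 3: inc R1 by 3 -> R1=(0,3,0,0) value=3
Op 4: inc R1 by 5 -> R1=(0,8,0,0) value=8
Op 5: inc R0 by 5 -> R0=(6,0,0,0) value=6
Op 6: inc R2 by 1 -> R2=(0,0,1,0) value=1
Op 7: inc R0 by 4 -> R0=(10,0,0,0) value=10
Op 8: merge R0<->R1 -> R0=(10,8,0,0) R1=(10,8,0,0)
Op 9: merge R2<->R1 -> R2=(10,8,1,0) R1=(10,8,1,0)
Op 10: merge R0<->R3 -> R0=(10,8,0,0) R3=(10,8,0,0)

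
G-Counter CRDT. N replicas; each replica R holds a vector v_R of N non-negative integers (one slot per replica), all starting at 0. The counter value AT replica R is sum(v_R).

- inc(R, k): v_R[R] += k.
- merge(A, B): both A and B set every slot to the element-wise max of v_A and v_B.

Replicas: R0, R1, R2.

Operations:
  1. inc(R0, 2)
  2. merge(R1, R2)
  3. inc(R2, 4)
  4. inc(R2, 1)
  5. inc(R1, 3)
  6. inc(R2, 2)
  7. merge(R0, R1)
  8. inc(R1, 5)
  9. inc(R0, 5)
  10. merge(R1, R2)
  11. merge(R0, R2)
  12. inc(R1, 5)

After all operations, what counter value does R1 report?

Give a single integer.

Answer: 22

Derivation:
Op 1: inc R0 by 2 -> R0=(2,0,0) value=2
Op 2: merge R1<->R2 -> R1=(0,0,0) R2=(0,0,0)
Op 3: inc R2 by 4 -> R2=(0,0,4) value=4
Op 4: inc R2 by 1 -> R2=(0,0,5) value=5
Op 5: inc R1 by 3 -> R1=(0,3,0) value=3
Op 6: inc R2 by 2 -> R2=(0,0,7) value=7
Op 7: merge R0<->R1 -> R0=(2,3,0) R1=(2,3,0)
Op 8: inc R1 by 5 -> R1=(2,8,0) value=10
Op 9: inc R0 by 5 -> R0=(7,3,0) value=10
Op 10: merge R1<->R2 -> R1=(2,8,7) R2=(2,8,7)
Op 11: merge R0<->R2 -> R0=(7,8,7) R2=(7,8,7)
Op 12: inc R1 by 5 -> R1=(2,13,7) value=22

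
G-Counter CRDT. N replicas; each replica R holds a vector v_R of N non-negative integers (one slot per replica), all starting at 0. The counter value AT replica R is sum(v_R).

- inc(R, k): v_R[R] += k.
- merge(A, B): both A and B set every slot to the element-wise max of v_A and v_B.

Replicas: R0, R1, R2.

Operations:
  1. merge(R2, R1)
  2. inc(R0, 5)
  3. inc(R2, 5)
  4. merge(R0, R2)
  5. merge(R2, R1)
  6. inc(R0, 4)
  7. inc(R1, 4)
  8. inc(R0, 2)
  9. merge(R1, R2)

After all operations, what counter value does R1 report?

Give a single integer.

Op 1: merge R2<->R1 -> R2=(0,0,0) R1=(0,0,0)
Op 2: inc R0 by 5 -> R0=(5,0,0) value=5
Op 3: inc R2 by 5 -> R2=(0,0,5) value=5
Op 4: merge R0<->R2 -> R0=(5,0,5) R2=(5,0,5)
Op 5: merge R2<->R1 -> R2=(5,0,5) R1=(5,0,5)
Op 6: inc R0 by 4 -> R0=(9,0,5) value=14
Op 7: inc R1 by 4 -> R1=(5,4,5) value=14
Op 8: inc R0 by 2 -> R0=(11,0,5) value=16
Op 9: merge R1<->R2 -> R1=(5,4,5) R2=(5,4,5)

Answer: 14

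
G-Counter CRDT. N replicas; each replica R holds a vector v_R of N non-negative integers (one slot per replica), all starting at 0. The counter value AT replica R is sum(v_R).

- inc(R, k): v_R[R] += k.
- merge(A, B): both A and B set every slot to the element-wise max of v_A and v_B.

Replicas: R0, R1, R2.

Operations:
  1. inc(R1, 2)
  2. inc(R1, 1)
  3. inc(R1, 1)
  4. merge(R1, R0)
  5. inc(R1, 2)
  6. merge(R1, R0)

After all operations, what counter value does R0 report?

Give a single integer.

Answer: 6

Derivation:
Op 1: inc R1 by 2 -> R1=(0,2,0) value=2
Op 2: inc R1 by 1 -> R1=(0,3,0) value=3
Op 3: inc R1 by 1 -> R1=(0,4,0) value=4
Op 4: merge R1<->R0 -> R1=(0,4,0) R0=(0,4,0)
Op 5: inc R1 by 2 -> R1=(0,6,0) value=6
Op 6: merge R1<->R0 -> R1=(0,6,0) R0=(0,6,0)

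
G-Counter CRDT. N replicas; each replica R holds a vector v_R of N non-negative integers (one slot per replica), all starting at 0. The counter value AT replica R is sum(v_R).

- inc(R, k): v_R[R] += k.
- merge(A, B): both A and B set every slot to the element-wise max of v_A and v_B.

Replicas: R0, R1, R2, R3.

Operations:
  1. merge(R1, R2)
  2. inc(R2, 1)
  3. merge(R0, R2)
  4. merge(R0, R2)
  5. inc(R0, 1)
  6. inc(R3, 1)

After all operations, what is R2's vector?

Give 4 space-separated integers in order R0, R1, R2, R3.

Answer: 0 0 1 0

Derivation:
Op 1: merge R1<->R2 -> R1=(0,0,0,0) R2=(0,0,0,0)
Op 2: inc R2 by 1 -> R2=(0,0,1,0) value=1
Op 3: merge R0<->R2 -> R0=(0,0,1,0) R2=(0,0,1,0)
Op 4: merge R0<->R2 -> R0=(0,0,1,0) R2=(0,0,1,0)
Op 5: inc R0 by 1 -> R0=(1,0,1,0) value=2
Op 6: inc R3 by 1 -> R3=(0,0,0,1) value=1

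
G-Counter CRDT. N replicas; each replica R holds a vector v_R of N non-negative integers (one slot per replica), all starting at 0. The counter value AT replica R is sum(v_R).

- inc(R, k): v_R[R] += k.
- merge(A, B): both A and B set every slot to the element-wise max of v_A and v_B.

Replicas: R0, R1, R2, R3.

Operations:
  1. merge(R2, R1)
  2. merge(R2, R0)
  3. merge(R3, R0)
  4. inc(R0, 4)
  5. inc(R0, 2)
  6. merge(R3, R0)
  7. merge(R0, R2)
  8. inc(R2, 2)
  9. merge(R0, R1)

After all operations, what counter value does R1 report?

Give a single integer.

Answer: 6

Derivation:
Op 1: merge R2<->R1 -> R2=(0,0,0,0) R1=(0,0,0,0)
Op 2: merge R2<->R0 -> R2=(0,0,0,0) R0=(0,0,0,0)
Op 3: merge R3<->R0 -> R3=(0,0,0,0) R0=(0,0,0,0)
Op 4: inc R0 by 4 -> R0=(4,0,0,0) value=4
Op 5: inc R0 by 2 -> R0=(6,0,0,0) value=6
Op 6: merge R3<->R0 -> R3=(6,0,0,0) R0=(6,0,0,0)
Op 7: merge R0<->R2 -> R0=(6,0,0,0) R2=(6,0,0,0)
Op 8: inc R2 by 2 -> R2=(6,0,2,0) value=8
Op 9: merge R0<->R1 -> R0=(6,0,0,0) R1=(6,0,0,0)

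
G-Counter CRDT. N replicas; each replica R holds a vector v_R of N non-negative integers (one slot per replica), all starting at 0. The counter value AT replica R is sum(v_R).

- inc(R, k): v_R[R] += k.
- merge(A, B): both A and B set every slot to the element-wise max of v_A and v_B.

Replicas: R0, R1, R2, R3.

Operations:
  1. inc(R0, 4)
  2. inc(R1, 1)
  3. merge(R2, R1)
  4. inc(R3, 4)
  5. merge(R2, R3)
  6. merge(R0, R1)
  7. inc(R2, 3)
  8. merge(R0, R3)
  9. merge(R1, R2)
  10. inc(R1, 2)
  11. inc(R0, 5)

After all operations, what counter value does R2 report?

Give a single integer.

Answer: 12

Derivation:
Op 1: inc R0 by 4 -> R0=(4,0,0,0) value=4
Op 2: inc R1 by 1 -> R1=(0,1,0,0) value=1
Op 3: merge R2<->R1 -> R2=(0,1,0,0) R1=(0,1,0,0)
Op 4: inc R3 by 4 -> R3=(0,0,0,4) value=4
Op 5: merge R2<->R3 -> R2=(0,1,0,4) R3=(0,1,0,4)
Op 6: merge R0<->R1 -> R0=(4,1,0,0) R1=(4,1,0,0)
Op 7: inc R2 by 3 -> R2=(0,1,3,4) value=8
Op 8: merge R0<->R3 -> R0=(4,1,0,4) R3=(4,1,0,4)
Op 9: merge R1<->R2 -> R1=(4,1,3,4) R2=(4,1,3,4)
Op 10: inc R1 by 2 -> R1=(4,3,3,4) value=14
Op 11: inc R0 by 5 -> R0=(9,1,0,4) value=14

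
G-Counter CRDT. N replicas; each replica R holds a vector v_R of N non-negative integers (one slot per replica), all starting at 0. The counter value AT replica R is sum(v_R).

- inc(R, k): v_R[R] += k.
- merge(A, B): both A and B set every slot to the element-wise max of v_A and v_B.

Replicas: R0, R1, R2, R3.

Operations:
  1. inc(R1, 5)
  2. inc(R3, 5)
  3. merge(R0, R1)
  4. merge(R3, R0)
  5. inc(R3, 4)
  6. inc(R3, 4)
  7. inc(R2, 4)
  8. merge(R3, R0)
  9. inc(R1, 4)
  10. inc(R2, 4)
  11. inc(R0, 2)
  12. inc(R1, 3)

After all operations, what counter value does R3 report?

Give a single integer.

Op 1: inc R1 by 5 -> R1=(0,5,0,0) value=5
Op 2: inc R3 by 5 -> R3=(0,0,0,5) value=5
Op 3: merge R0<->R1 -> R0=(0,5,0,0) R1=(0,5,0,0)
Op 4: merge R3<->R0 -> R3=(0,5,0,5) R0=(0,5,0,5)
Op 5: inc R3 by 4 -> R3=(0,5,0,9) value=14
Op 6: inc R3 by 4 -> R3=(0,5,0,13) value=18
Op 7: inc R2 by 4 -> R2=(0,0,4,0) value=4
Op 8: merge R3<->R0 -> R3=(0,5,0,13) R0=(0,5,0,13)
Op 9: inc R1 by 4 -> R1=(0,9,0,0) value=9
Op 10: inc R2 by 4 -> R2=(0,0,8,0) value=8
Op 11: inc R0 by 2 -> R0=(2,5,0,13) value=20
Op 12: inc R1 by 3 -> R1=(0,12,0,0) value=12

Answer: 18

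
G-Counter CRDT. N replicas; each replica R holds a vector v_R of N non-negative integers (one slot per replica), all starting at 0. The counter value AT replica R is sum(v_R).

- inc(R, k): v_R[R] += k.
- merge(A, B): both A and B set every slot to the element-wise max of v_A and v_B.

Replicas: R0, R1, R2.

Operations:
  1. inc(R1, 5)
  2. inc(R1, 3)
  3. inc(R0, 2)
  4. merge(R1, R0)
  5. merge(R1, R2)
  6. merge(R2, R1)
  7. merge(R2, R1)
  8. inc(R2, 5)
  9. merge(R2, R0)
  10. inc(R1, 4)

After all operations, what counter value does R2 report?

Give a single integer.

Answer: 15

Derivation:
Op 1: inc R1 by 5 -> R1=(0,5,0) value=5
Op 2: inc R1 by 3 -> R1=(0,8,0) value=8
Op 3: inc R0 by 2 -> R0=(2,0,0) value=2
Op 4: merge R1<->R0 -> R1=(2,8,0) R0=(2,8,0)
Op 5: merge R1<->R2 -> R1=(2,8,0) R2=(2,8,0)
Op 6: merge R2<->R1 -> R2=(2,8,0) R1=(2,8,0)
Op 7: merge R2<->R1 -> R2=(2,8,0) R1=(2,8,0)
Op 8: inc R2 by 5 -> R2=(2,8,5) value=15
Op 9: merge R2<->R0 -> R2=(2,8,5) R0=(2,8,5)
Op 10: inc R1 by 4 -> R1=(2,12,0) value=14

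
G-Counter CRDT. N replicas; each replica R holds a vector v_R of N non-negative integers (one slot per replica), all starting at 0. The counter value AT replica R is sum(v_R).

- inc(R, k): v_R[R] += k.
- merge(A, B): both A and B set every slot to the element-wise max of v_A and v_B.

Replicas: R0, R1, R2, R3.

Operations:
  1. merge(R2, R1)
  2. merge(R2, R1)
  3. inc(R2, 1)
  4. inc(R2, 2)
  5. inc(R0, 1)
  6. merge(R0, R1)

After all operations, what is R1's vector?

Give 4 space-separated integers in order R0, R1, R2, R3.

Op 1: merge R2<->R1 -> R2=(0,0,0,0) R1=(0,0,0,0)
Op 2: merge R2<->R1 -> R2=(0,0,0,0) R1=(0,0,0,0)
Op 3: inc R2 by 1 -> R2=(0,0,1,0) value=1
Op 4: inc R2 by 2 -> R2=(0,0,3,0) value=3
Op 5: inc R0 by 1 -> R0=(1,0,0,0) value=1
Op 6: merge R0<->R1 -> R0=(1,0,0,0) R1=(1,0,0,0)

Answer: 1 0 0 0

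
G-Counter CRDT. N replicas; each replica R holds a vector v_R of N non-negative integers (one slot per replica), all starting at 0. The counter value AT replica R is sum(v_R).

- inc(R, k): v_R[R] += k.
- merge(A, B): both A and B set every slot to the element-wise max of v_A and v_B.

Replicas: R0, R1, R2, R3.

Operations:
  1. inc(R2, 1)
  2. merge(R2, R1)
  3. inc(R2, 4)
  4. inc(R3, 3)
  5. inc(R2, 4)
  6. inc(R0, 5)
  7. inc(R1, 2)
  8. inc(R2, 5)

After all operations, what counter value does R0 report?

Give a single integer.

Op 1: inc R2 by 1 -> R2=(0,0,1,0) value=1
Op 2: merge R2<->R1 -> R2=(0,0,1,0) R1=(0,0,1,0)
Op 3: inc R2 by 4 -> R2=(0,0,5,0) value=5
Op 4: inc R3 by 3 -> R3=(0,0,0,3) value=3
Op 5: inc R2 by 4 -> R2=(0,0,9,0) value=9
Op 6: inc R0 by 5 -> R0=(5,0,0,0) value=5
Op 7: inc R1 by 2 -> R1=(0,2,1,0) value=3
Op 8: inc R2 by 5 -> R2=(0,0,14,0) value=14

Answer: 5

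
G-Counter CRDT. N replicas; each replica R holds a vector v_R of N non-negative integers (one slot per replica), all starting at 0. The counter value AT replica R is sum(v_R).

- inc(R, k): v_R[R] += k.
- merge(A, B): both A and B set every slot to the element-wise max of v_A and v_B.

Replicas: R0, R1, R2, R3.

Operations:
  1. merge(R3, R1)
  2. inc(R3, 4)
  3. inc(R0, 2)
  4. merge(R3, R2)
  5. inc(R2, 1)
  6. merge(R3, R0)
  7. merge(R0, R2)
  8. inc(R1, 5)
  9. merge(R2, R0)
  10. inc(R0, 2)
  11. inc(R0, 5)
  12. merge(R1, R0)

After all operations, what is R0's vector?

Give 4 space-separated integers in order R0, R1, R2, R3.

Op 1: merge R3<->R1 -> R3=(0,0,0,0) R1=(0,0,0,0)
Op 2: inc R3 by 4 -> R3=(0,0,0,4) value=4
Op 3: inc R0 by 2 -> R0=(2,0,0,0) value=2
Op 4: merge R3<->R2 -> R3=(0,0,0,4) R2=(0,0,0,4)
Op 5: inc R2 by 1 -> R2=(0,0,1,4) value=5
Op 6: merge R3<->R0 -> R3=(2,0,0,4) R0=(2,0,0,4)
Op 7: merge R0<->R2 -> R0=(2,0,1,4) R2=(2,0,1,4)
Op 8: inc R1 by 5 -> R1=(0,5,0,0) value=5
Op 9: merge R2<->R0 -> R2=(2,0,1,4) R0=(2,0,1,4)
Op 10: inc R0 by 2 -> R0=(4,0,1,4) value=9
Op 11: inc R0 by 5 -> R0=(9,0,1,4) value=14
Op 12: merge R1<->R0 -> R1=(9,5,1,4) R0=(9,5,1,4)

Answer: 9 5 1 4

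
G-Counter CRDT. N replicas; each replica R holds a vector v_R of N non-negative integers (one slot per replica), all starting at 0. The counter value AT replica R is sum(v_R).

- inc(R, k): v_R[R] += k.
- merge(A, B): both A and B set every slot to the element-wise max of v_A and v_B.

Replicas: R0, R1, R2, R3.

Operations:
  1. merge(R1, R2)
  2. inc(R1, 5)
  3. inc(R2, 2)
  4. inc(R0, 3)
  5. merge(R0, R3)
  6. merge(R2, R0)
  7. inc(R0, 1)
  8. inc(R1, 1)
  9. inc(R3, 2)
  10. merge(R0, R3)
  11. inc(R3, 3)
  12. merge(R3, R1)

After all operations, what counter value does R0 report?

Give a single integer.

Answer: 8

Derivation:
Op 1: merge R1<->R2 -> R1=(0,0,0,0) R2=(0,0,0,0)
Op 2: inc R1 by 5 -> R1=(0,5,0,0) value=5
Op 3: inc R2 by 2 -> R2=(0,0,2,0) value=2
Op 4: inc R0 by 3 -> R0=(3,0,0,0) value=3
Op 5: merge R0<->R3 -> R0=(3,0,0,0) R3=(3,0,0,0)
Op 6: merge R2<->R0 -> R2=(3,0,2,0) R0=(3,0,2,0)
Op 7: inc R0 by 1 -> R0=(4,0,2,0) value=6
Op 8: inc R1 by 1 -> R1=(0,6,0,0) value=6
Op 9: inc R3 by 2 -> R3=(3,0,0,2) value=5
Op 10: merge R0<->R3 -> R0=(4,0,2,2) R3=(4,0,2,2)
Op 11: inc R3 by 3 -> R3=(4,0,2,5) value=11
Op 12: merge R3<->R1 -> R3=(4,6,2,5) R1=(4,6,2,5)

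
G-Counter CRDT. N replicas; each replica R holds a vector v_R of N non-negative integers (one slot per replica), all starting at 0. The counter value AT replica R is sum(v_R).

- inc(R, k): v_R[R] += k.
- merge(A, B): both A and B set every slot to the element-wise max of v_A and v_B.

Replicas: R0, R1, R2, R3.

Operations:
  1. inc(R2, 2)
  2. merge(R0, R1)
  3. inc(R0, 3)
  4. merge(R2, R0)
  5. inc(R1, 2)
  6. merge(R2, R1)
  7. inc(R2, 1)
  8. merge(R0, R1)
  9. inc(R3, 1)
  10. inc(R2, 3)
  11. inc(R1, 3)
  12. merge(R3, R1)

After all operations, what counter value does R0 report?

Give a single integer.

Answer: 7

Derivation:
Op 1: inc R2 by 2 -> R2=(0,0,2,0) value=2
Op 2: merge R0<->R1 -> R0=(0,0,0,0) R1=(0,0,0,0)
Op 3: inc R0 by 3 -> R0=(3,0,0,0) value=3
Op 4: merge R2<->R0 -> R2=(3,0,2,0) R0=(3,0,2,0)
Op 5: inc R1 by 2 -> R1=(0,2,0,0) value=2
Op 6: merge R2<->R1 -> R2=(3,2,2,0) R1=(3,2,2,0)
Op 7: inc R2 by 1 -> R2=(3,2,3,0) value=8
Op 8: merge R0<->R1 -> R0=(3,2,2,0) R1=(3,2,2,0)
Op 9: inc R3 by 1 -> R3=(0,0,0,1) value=1
Op 10: inc R2 by 3 -> R2=(3,2,6,0) value=11
Op 11: inc R1 by 3 -> R1=(3,5,2,0) value=10
Op 12: merge R3<->R1 -> R3=(3,5,2,1) R1=(3,5,2,1)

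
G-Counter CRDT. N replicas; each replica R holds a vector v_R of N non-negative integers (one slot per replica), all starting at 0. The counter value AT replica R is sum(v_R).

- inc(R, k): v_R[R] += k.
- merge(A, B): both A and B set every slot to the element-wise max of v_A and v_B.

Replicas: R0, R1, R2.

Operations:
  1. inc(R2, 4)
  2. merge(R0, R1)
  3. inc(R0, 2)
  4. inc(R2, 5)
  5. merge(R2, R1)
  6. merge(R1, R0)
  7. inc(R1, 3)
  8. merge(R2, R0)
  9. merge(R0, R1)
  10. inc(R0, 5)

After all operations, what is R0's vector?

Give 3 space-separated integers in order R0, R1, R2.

Op 1: inc R2 by 4 -> R2=(0,0,4) value=4
Op 2: merge R0<->R1 -> R0=(0,0,0) R1=(0,0,0)
Op 3: inc R0 by 2 -> R0=(2,0,0) value=2
Op 4: inc R2 by 5 -> R2=(0,0,9) value=9
Op 5: merge R2<->R1 -> R2=(0,0,9) R1=(0,0,9)
Op 6: merge R1<->R0 -> R1=(2,0,9) R0=(2,0,9)
Op 7: inc R1 by 3 -> R1=(2,3,9) value=14
Op 8: merge R2<->R0 -> R2=(2,0,9) R0=(2,0,9)
Op 9: merge R0<->R1 -> R0=(2,3,9) R1=(2,3,9)
Op 10: inc R0 by 5 -> R0=(7,3,9) value=19

Answer: 7 3 9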